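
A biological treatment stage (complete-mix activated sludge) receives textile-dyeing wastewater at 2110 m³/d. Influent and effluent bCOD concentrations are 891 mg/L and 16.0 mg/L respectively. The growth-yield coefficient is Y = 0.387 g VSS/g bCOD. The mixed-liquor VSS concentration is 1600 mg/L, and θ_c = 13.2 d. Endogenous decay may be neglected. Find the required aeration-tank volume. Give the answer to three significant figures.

V ≈ 5890 m³

Biomass mass balance (decay neglected): V·X = Y·Q·(S₀ − S)·θ_c, so V = 0.387 × 2110 × (891 − 16.0) × 13.2 / 1600 = 5895 m³.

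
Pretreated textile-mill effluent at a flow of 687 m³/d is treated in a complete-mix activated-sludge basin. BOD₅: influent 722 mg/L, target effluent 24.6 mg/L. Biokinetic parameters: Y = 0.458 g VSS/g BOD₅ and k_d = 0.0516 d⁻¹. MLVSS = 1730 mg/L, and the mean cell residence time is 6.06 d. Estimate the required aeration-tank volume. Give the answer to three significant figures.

V ≈ 586 m³

From the SRT design equation V = Y Q (S₀−S) θ_c / [X (1 + k_d θ_c)] = 0.458 × 687 × (722 − 24.6) × 6.06 / [1730 × (1 + 0.0516 × 6.06)] = 1.33×10^6 / 2271 = 585.6 m³.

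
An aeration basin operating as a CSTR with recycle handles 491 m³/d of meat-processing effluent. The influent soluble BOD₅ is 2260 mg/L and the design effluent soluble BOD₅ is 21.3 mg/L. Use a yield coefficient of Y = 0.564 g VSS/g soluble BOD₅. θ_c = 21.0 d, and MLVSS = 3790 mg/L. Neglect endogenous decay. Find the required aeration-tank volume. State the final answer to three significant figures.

Biomass mass balance (decay neglected): V·X = Y·Q·(S₀ − S)·θ_c, so V = 0.564 × 491 × (2260 − 21.3) × 21.0 / 3790 = 3435 m³.

V ≈ 3440 m³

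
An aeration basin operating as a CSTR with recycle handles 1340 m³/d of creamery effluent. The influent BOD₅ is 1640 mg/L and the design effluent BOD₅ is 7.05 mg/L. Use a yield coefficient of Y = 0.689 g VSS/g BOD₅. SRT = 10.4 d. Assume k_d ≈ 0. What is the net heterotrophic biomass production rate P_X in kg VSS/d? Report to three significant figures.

No decay correction is needed, so Y_obs = Y = 0.689.
Substrate removed = Q·(S₀ − S) = 1340 m³/d × (1640 − 7.05) g/m³ = 2.19×10^6 g/d = 2188 kg/d.
Biomass produced: P_X = Y_obs·Q·ΔS = 0.6890 × 2188 ≈ 1508 kg VSS/d.

P_X ≈ 1510 kg VSS/d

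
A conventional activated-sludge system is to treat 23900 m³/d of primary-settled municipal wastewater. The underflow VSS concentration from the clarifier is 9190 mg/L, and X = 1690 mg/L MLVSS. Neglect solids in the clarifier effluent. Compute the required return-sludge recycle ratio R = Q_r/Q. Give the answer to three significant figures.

R = Q_r/Q = X/(X_r − X) = 1690 / (9190 − 1690) = 0.2253.

R ≈ 0.225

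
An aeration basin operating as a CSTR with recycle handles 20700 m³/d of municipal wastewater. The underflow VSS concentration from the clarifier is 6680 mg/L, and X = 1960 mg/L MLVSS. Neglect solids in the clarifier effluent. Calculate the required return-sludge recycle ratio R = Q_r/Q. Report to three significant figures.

R ≈ 0.415

Solids balance on the clarifier gives (1+R)X = R·X_r, so R = X/(X_r − X) = 1960 / (6680 − 1960) = 0.4153.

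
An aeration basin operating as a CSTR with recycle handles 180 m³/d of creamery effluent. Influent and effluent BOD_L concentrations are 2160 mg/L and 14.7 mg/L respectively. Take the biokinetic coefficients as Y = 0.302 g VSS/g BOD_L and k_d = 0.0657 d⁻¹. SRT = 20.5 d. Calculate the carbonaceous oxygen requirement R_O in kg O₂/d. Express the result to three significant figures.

The observed yield is Y_obs = Y/(1 + k_d·θ_c) = 0.302 / (1 + 0.0657 × 20.5) = 0.302 / 2.347 = 0.1287 g VSS per g BOD_L removed.
ΔS = 2160 − 14.7 = 2145 mg/L, so the substrate removal rate is 180 × 2145/1000 = 386.2 kg BOD_L/d.
P_X = Y_obs·Q·(S₀ − S) = 0.1287 × 386.2 = 49.69 kg VSS/d.
R_O = Q·(S₀ − S) − 1.42·P_X = 386.2 − 1.42 × 49.69 = 315.6 kg O₂/d.

R_O ≈ 316 kg O₂/d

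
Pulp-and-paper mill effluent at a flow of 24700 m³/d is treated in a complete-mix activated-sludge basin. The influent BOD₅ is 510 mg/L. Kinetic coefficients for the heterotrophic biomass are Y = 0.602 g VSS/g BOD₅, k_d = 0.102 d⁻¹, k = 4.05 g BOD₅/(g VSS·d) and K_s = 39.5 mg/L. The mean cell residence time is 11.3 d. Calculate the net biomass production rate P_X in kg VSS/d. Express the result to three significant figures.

P_X ≈ 3500 kg VSS/d

For a completely mixed reactor with recycle the Lawrence–McCarty relation gives S = K_s·(1 + k_d·θ_c) / [θ_c·(Y·k − k_d) − 1] = 39.5 × (1 + 0.102 × 11.3) / [11.3 × (0.602 × 4.05 − 0.102) − 1] = 85.03 / 25.40 = 3.348 mg/L.
Observed yield with endogenous decay: Y_obs = Y / (1 + k_d·θ_c) = 0.602 / (1 + 0.102 × 11.3) = 0.602 / 2.153 = 0.2797 g VSS/g BOD₅.
Q·(S₀ − S) = 24700 × (510 − 3.35) × 10⁻³ = 12514 kg/d removed.
P_X = Y_obs · Q(S₀ − S) = 0.2797 × 12514 = 3500 kg VSS/d.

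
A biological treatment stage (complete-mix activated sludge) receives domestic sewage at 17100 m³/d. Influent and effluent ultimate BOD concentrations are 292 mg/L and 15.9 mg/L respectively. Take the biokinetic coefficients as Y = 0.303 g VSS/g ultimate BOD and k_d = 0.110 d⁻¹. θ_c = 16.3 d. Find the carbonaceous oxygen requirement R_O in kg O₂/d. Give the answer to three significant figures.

Y_obs = Y / (1 + k_d θ_c) = 0.303 / (1 + 0.110 × 16.3) = 0.303 / 2.793 = 0.1085.
Substrate removed = Q·(S₀ − S) = 17100 m³/d × (292 − 15.9) g/m³ = 4.72×10^6 g/d = 4721 kg/d.
P_X = Y_obs·Q·(S₀ − S) = 0.1085 × 4721 = 512.2 kg VSS/d.
R_O = Q·ΔS − 1.42 P_X = 4721 − 727.3 = 3994 kg O₂/d.

R_O ≈ 3990 kg O₂/d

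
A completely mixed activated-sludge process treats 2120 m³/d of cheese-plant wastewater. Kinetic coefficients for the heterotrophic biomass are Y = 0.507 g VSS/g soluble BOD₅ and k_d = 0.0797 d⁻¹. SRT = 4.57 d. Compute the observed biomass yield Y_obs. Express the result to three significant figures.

Y_obs ≈ 0.372 g VSS/g soluble BOD₅

The observed yield is Y_obs = Y/(1 + k_d·θ_c) = 0.507 / (1 + 0.0797 × 4.57) = 0.507 / 1.364 = 0.3716 g VSS per g soluble BOD₅ removed.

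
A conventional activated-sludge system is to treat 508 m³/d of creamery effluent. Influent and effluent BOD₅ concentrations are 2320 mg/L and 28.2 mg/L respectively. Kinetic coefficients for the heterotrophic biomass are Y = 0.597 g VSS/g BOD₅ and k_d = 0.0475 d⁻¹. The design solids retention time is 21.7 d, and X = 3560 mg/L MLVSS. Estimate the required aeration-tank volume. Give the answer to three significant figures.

V ≈ 2090 m³

Steady-state biomass mass balance: V·X·(1 + k_d·θ_c) = Y·Q·(S₀ − S)·θ_c, so V = 0.597 × 508 × (2320 − 28.2) × 21.7 / [3560 × (1 + 0.0475 × 21.7)] = 1.51×10^7 / 7229 = 2086 m³.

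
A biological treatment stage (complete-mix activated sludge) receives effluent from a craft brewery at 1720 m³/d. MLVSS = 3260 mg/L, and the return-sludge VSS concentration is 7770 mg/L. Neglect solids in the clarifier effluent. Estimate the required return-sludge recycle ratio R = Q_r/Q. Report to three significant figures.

R ≈ 0.723

R = Q_r/Q = X/(X_r − X) = 3260 / (7770 − 3260) = 0.7228.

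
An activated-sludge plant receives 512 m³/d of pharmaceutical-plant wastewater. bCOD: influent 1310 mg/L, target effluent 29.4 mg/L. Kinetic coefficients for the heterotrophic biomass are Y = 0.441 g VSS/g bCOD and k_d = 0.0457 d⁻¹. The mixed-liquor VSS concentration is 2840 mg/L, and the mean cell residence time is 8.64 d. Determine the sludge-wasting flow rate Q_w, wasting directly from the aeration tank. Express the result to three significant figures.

Q_w ≈ 73.0 m³/d

Steady-state biomass mass balance: V·X·(1 + k_d·θ_c) = Y·Q·(S₀ − S)·θ_c, so V = 0.441 × 512 × (1310 − 29.4) × 8.64 / [2840 × (1 + 0.0457 × 8.64)] = 2.5×10^6 / 3961 = 630.7 m³.
For wasting at MLVSS concentration, Q_w = V/θ_c = 630.7/8.64 = 72.99 m³/d.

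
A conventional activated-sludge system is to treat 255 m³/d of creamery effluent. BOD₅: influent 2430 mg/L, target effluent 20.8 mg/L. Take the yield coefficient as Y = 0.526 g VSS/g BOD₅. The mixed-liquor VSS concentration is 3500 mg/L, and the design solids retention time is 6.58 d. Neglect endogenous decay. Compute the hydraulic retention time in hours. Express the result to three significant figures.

Biomass mass balance (decay neglected): V·X = Y·Q·(S₀ − S)·θ_c, so V = 0.526 × 255 × (2430 − 20.8) × 6.58 / 3500 = 607.5 m³.
τ = V/Q = 607.5/255 = 2.382 d, or 57.18 h.

τ ≈ 57.2 h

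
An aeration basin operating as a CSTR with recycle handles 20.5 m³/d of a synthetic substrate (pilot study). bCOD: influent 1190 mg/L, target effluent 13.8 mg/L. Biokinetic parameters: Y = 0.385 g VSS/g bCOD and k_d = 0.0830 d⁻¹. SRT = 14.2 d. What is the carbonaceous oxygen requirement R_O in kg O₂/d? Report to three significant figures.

Observed yield with endogenous decay: Y_obs = Y / (1 + k_d·θ_c) = 0.385 / (1 + 0.0830 × 14.2) = 0.385 / 2.179 = 0.1767 g VSS/g bCOD.
Q·(S₀ − S) = 20.5 × (1190 − 13.8) × 10⁻³ = 24.11 kg/d removed.
Net sludge production P_X = 0.1767 × 24.11 = 4.261 kg VSS/d.
R_O = Q·(S₀ − S) − 1.42·P_X = 24.11 − 1.42 × 4.261 = 18.06 kg O₂/d.

R_O ≈ 18.1 kg O₂/d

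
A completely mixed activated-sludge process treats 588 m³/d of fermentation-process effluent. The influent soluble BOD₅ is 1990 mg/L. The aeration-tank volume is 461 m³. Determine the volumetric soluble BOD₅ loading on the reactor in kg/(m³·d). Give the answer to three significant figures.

L_v ≈ 2.54 kg soluble BOD₅/(m³·d)

Applied soluble BOD₅ load per unit volume = Q·S₀/V = (588 × 1990/1000)/461.0 = 2.538 kg soluble BOD₅·m⁻³·d⁻¹.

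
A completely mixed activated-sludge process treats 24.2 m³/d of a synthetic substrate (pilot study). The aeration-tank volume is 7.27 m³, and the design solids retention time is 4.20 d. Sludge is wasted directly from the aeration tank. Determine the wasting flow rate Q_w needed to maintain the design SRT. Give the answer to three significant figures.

Wasting from the aeration tank: Q_w = V / θ_c = 7.270 / 4.20 = 1.731 m³/d.

Q_w ≈ 1.73 m³/d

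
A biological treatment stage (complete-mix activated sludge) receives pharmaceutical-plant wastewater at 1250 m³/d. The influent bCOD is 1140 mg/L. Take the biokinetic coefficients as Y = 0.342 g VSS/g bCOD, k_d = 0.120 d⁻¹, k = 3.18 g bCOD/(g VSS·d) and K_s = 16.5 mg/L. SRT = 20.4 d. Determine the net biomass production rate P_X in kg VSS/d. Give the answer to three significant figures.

P_X ≈ 141 kg VSS/d

Effluent substrate depends only on kinetics and SRT: S = K_s(1 + k_d θ_c) / [θ_c(Yk − k_d) − 1] = 16.5 × (1 + 0.120 × 20.4) / [20.4 × (0.342 × 3.18 − 0.120) − 1] = 56.89 / 18.74 = 3.036 mg/L.
Y_obs = Y / (1 + k_d θ_c) = 0.342 / (1 + 0.120 × 20.4) = 0.342 / 3.448 = 0.09919.
ΔS = 1140 − 3.04 = 1137 mg/L, so the substrate removal rate is 1250 × 1137/1000 = 1421 kg bCOD/d.
So the net sludge growth is P_X = 0.09919 × 1421 = 141.0 kg VSS/d.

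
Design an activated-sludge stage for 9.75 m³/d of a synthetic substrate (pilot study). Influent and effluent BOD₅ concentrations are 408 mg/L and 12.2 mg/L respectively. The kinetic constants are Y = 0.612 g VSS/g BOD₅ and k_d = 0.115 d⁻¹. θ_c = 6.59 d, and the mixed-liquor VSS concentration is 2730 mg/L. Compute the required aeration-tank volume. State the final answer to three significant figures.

Rearranging the biomass balance for a CMAS with decay, V = Y·Q·ΔS·θ_c / [X·(1+k_d θ_c)] = 0.612 × 9.75 × (408 − 12.2) × 6.59 / [2730 × (1 + 0.115 × 6.59)] = 1.56×10^4 / 4799 = 3.243 m³.

V ≈ 3.24 m³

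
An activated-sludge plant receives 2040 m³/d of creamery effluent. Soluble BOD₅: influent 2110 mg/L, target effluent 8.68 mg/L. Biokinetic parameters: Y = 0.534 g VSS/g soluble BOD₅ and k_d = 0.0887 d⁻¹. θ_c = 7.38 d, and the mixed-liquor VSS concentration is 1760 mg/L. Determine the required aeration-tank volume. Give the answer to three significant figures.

Steady-state biomass mass balance: V·X·(1 + k_d·θ_c) = Y·Q·(S₀ − S)·θ_c, so V = 0.534 × 2040 × (2110 − 8.68) × 7.38 / [1760 × (1 + 0.0887 × 7.38)] = 1.69×10^7 / 2912 = 5801 m³.

V ≈ 5800 m³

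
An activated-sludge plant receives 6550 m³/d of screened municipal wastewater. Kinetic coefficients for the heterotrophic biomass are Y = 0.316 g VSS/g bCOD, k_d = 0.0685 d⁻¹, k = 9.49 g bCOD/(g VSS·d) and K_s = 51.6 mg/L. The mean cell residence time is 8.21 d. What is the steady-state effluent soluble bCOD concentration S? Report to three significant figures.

Effluent substrate depends only on kinetics and SRT: S = K_s(1 + k_d θ_c) / [θ_c(Yk − k_d) − 1] = 51.6 × (1 + 0.0685 × 8.21) / [8.21 × (0.316 × 9.49 − 0.0685) − 1] = 80.62 / 23.06 = 3.496 mg/L.

S ≈ 3.50 mg/L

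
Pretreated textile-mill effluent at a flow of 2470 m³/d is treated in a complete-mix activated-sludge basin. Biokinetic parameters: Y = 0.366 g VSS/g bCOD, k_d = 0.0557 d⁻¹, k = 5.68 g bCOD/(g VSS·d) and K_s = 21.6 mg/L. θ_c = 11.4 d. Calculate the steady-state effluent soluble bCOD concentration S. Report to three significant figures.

Effluent substrate depends only on kinetics and SRT: S = K_s(1 + k_d θ_c) / [θ_c(Yk − k_d) − 1] = 21.6 × (1 + 0.0557 × 11.4) / [11.4 × (0.366 × 5.68 − 0.0557) − 1] = 35.32 / 22.06 = 1.601 mg/L.

S ≈ 1.60 mg/L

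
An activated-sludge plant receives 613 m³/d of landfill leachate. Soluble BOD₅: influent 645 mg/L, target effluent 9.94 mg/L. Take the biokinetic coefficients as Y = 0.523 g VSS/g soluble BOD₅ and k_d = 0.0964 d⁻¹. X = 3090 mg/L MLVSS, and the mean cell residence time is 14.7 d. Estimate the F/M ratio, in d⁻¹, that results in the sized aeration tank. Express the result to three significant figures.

From the SRT design equation V = Y Q (S₀−S) θ_c / [X (1 + k_d θ_c)] = 0.523 × 613 × (645 − 9.94) × 14.7 / [3090 × (1 + 0.0964 × 14.7)] = 2.99×10^6 / 7469 = 400.7 m³.
F/M = applied load / biomass = Q·S₀/(V·X) = 613 × 645 / (400.7 × 3090) = 0.3193 d⁻¹.

F/M ≈ 0.319 d⁻¹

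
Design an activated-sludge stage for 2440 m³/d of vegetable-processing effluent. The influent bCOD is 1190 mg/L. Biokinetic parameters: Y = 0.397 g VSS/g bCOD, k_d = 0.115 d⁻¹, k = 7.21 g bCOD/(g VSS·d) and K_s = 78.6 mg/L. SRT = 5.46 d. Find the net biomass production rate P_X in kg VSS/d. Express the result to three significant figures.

P_X ≈ 703 kg VSS/d

For a completely mixed reactor with recycle the Lawrence–McCarty relation gives S = K_s·(1 + k_d·θ_c) / [θ_c·(Y·k − k_d) − 1] = 78.6 × (1 + 0.115 × 5.46) / [5.46 × (0.397 × 7.21 − 0.115) − 1] = 128.0 / 14.00 = 9.139 mg/L.
The observed yield is Y_obs = Y/(1 + k_d·θ_c) = 0.397 / (1 + 0.115 × 5.46) = 0.397 / 1.628 = 0.2439 g VSS per g bCOD removed.
Mass of bCOD removed per day: Q(S₀ − S) = 2440 × 1181 g/m³ = 2881 kg/d.
Net biomass production P_X = Y_obs × Q·(S₀ − S) = 0.2439 × 2881 = 702.7 kg VSS/d.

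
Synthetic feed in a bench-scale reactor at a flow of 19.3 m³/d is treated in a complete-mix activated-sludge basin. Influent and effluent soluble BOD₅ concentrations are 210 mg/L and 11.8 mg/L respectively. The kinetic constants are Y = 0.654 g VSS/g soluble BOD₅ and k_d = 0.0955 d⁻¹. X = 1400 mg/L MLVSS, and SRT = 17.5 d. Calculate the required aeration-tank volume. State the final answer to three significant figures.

V ≈ 11.7 m³

Steady-state biomass mass balance: V·X·(1 + k_d·θ_c) = Y·Q·(S₀ − S)·θ_c, so V = 0.654 × 19.3 × (210 − 11.8) × 17.5 / [1400 × (1 + 0.0955 × 17.5)] = 4.38×10^4 / 3740 = 11.71 m³.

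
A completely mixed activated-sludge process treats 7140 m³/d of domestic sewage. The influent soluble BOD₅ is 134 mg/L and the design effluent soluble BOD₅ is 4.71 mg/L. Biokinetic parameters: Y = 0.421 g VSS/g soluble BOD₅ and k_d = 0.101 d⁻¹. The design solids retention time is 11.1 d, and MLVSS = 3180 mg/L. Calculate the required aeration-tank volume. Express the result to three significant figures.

V ≈ 640 m³

Steady-state biomass mass balance: V·X·(1 + k_d·θ_c) = Y·Q·(S₀ − S)·θ_c, so V = 0.421 × 7140 × (134 − 4.71) × 11.1 / [3180 × (1 + 0.101 × 11.1)] = 4.31×10^6 / 6745 = 639.6 m³.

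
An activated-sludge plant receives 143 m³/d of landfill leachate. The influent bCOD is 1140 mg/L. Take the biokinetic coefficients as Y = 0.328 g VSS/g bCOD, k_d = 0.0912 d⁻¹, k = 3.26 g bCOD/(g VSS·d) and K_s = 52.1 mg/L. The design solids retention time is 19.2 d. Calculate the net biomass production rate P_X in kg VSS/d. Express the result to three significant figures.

P_X ≈ 19.3 kg VSS/d

Effluent substrate depends only on kinetics and SRT: S = K_s(1 + k_d θ_c) / [θ_c(Yk − k_d) − 1] = 52.1 × (1 + 0.0912 × 19.2) / [19.2 × (0.328 × 3.26 − 0.0912) − 1] = 143.3 / 17.78 = 8.062 mg/L.
Observed yield with endogenous decay: Y_obs = Y / (1 + k_d·θ_c) = 0.328 / (1 + 0.0912 × 19.2) = 0.328 / 2.751 = 0.1192 g VSS/g bCOD.
ΔS = 1140 − 8.06 = 1132 mg/L, so the substrate removal rate is 143 × 1132/1000 = 161.9 kg bCOD/d.
P_X = Y_obs · Q(S₀ − S) = 0.1192 × 161.9 = 19.30 kg VSS/d.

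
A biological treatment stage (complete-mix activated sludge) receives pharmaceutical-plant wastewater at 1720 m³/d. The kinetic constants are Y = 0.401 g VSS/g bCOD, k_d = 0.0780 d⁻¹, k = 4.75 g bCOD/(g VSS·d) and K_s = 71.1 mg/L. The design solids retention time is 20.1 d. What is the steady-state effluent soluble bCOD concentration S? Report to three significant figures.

S ≈ 5.11 mg/L

For a completely mixed reactor with recycle the Lawrence–McCarty relation gives S = K_s·(1 + k_d·θ_c) / [θ_c·(Y·k − k_d) − 1] = 71.1 × (1 + 0.0780 × 20.1) / [20.1 × (0.401 × 4.75 − 0.0780) − 1] = 182.6 / 35.72 = 5.111 mg/L.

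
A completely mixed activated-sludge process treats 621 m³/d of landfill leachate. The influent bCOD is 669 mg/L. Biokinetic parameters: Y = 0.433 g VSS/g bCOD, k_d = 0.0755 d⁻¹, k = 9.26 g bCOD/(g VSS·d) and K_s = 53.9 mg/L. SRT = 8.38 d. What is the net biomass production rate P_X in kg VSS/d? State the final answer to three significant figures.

P_X ≈ 110 kg VSS/d

From the Monod/SRT balance for a CMAS, S = K_s·(1+k_d θ_c)/[θ_c·(Y k − k_d) − 1] = 53.9 × (1 + 0.0755 × 8.38) / [8.38 × (0.433 × 9.26 − 0.0755) − 1] = 88.00 / 31.97 = 2.753 mg/L.
Correct the yield for decay: Y_obs = Y/(1 + k_d θ_c) = 0.433 / (1 + 0.0755 × 8.38) = 0.433 / 1.633 = 0.2652.
Q·(S₀ − S) = 621 × (669 − 2.75) × 10⁻³ = 413.7 kg/d removed.
Net biomass production P_X = Y_obs × Q·(S₀ − S) = 0.2652 × 413.7 = 109.7 kg VSS/d.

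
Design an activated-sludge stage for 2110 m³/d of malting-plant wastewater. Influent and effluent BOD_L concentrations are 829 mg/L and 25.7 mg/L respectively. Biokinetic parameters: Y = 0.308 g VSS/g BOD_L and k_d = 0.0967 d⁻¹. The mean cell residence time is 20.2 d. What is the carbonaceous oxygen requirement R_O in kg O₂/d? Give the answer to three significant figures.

R_O ≈ 1440 kg O₂/d

The observed yield is Y_obs = Y/(1 + k_d·θ_c) = 0.308 / (1 + 0.0967 × 20.2) = 0.308 / 2.953 = 0.1043 g VSS per g BOD_L removed.
Mass of BOD_L removed per day: Q(S₀ − S) = 2110 × 803.3 g/m³ = 1695 kg/d.
P_X = Y_obs·Q·(S₀ − S) = 0.1043 × 1695 = 176.8 kg VSS/d.
R_O = Q·(S₀ − S) − 1.42·P_X = 1695 − 1.42 × 176.8 = 1444 kg O₂/d.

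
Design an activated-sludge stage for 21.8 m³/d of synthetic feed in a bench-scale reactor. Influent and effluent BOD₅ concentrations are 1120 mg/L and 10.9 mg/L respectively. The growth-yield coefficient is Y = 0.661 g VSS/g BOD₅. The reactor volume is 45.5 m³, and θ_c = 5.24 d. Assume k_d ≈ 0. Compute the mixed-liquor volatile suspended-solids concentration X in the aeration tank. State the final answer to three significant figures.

X ≈ 1840 mg/L

Without decay, X = Y Q (S₀−S) θ_c / V = 0.661 × 21.8 × (1120 − 10.9) × 5.24 / 45.5 = 1841 mg/L.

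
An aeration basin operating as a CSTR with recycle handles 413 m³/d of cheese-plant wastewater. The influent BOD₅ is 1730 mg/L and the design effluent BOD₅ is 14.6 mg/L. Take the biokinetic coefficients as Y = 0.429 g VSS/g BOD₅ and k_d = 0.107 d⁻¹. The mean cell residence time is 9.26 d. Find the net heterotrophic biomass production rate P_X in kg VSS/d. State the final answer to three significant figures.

The observed yield is Y_obs = Y/(1 + k_d·θ_c) = 0.429 / (1 + 0.107 × 9.26) = 0.429 / 1.991 = 0.2155 g VSS per g BOD₅ removed.
Substrate removed = Q·(S₀ − S) = 413 m³/d × (1730 − 14.6) g/m³ = 7.08×10^5 g/d = 708.5 kg/d.
Net biomass production P_X = Y_obs × Q·(S₀ − S) = 0.2155 × 708.5 = 152.7 kg VSS/d.

P_X ≈ 153 kg VSS/d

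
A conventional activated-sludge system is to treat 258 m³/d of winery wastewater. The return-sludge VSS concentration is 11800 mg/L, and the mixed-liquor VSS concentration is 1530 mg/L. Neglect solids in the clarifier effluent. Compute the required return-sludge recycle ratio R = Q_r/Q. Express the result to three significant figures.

Solids balance on the clarifier gives (1+R)X = R·X_r, so R = X/(X_r − X) = 1530 / (11800 − 1530) = 0.1490.

R ≈ 0.149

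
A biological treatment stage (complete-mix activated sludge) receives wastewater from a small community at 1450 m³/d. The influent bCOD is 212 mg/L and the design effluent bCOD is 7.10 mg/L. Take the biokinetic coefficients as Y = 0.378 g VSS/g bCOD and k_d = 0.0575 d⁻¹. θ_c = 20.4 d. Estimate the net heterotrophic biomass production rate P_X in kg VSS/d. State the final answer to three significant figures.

P_X ≈ 51.7 kg VSS/d

Observed yield with endogenous decay: Y_obs = Y / (1 + k_d·θ_c) = 0.378 / (1 + 0.0575 × 20.4) = 0.378 / 2.173 = 0.1740 g VSS/g bCOD.
Mass of bCOD removed per day: Q(S₀ − S) = 1450 × 204.9 g/m³ = 297.1 kg/d.
P_X = Y_obs · Q(S₀ − S) = 0.1740 × 297.1 = 51.68 kg VSS/d.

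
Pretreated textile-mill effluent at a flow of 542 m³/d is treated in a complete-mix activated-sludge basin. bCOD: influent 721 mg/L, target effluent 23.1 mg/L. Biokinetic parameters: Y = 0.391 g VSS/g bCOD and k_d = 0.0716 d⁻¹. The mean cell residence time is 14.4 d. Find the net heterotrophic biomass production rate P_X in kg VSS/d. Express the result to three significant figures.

P_X ≈ 72.8 kg VSS/d

Correct the yield for decay: Y_obs = Y/(1 + k_d θ_c) = 0.391 / (1 + 0.0716 × 14.4) = 0.391 / 2.031 = 0.1925.
Mass of bCOD removed per day: Q(S₀ − S) = 542 × 697.9 g/m³ = 378.3 kg/d.
Biomass produced: P_X = Y_obs·Q·ΔS = 0.1925 × 378.3 ≈ 72.82 kg VSS/d.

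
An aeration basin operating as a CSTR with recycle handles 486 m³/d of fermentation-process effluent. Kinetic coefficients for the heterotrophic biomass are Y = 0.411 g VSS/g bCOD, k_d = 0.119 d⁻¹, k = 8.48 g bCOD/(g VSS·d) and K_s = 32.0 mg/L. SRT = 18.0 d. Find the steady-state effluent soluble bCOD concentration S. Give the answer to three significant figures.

From the Monod/SRT balance for a CMAS, S = K_s·(1+k_d θ_c)/[θ_c·(Y k − k_d) − 1] = 32.0 × (1 + 0.119 × 18.0) / [18.0 × (0.411 × 8.48 − 0.119) − 1] = 100.5 / 59.59 = 1.687 mg/L.

S ≈ 1.69 mg/L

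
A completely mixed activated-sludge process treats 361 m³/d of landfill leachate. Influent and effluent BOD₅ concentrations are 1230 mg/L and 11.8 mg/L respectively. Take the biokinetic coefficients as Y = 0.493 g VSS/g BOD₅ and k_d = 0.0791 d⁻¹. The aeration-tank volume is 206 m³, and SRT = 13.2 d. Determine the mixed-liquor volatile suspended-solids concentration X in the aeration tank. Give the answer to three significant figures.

X ≈ 6800 mg/L

Solving the biomass balance for X: X = Y Q (S₀−S) θ_c / [V (1+k_d θ_c)] = 0.493 × 361 × (1230 − 11.8) × 13.2 / [206 × (1 + 0.0791 × 13.2)] = 6796 mg/L.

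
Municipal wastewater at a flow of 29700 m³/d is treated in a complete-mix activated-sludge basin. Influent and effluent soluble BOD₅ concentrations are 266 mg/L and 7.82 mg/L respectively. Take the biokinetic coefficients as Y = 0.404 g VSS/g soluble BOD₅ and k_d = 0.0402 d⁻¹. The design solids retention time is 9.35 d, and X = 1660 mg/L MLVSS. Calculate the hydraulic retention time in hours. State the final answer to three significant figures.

τ ≈ 10.2 h

Steady-state biomass mass balance: V·X·(1 + k_d·θ_c) = Y·Q·(S₀ − S)·θ_c, so V = 0.404 × 29700 × (266 − 7.82) × 9.35 / [1660 × (1 + 0.0402 × 9.35)] = 2.9×10^7 / 2284 = 12682 m³.
τ = V/Q = 12682/29700 = 0.4270 d, or 10.25 h.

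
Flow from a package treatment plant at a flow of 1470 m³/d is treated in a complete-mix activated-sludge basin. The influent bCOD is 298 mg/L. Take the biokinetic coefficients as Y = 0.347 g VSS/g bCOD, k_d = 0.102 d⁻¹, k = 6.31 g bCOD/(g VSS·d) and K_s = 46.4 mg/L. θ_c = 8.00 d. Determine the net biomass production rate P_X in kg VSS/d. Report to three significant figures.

For a completely mixed reactor with recycle the Lawrence–McCarty relation gives S = K_s·(1 + k_d·θ_c) / [θ_c·(Y·k − k_d) − 1] = 46.4 × (1 + 0.102 × 8.00) / [8.00 × (0.347 × 6.31 − 0.102) − 1] = 84.26 / 15.70 = 5.367 mg/L.
Y_obs = Y / (1 + k_d θ_c) = 0.347 / (1 + 0.102 × 8.00) = 0.347 / 1.816 = 0.1911.
Q·(S₀ − S) = 1470 × (298 − 5.37) × 10⁻³ = 430.2 kg/d removed.
So the net sludge growth is P_X = 0.1911 × 430.2 = 82.20 kg VSS/d.

P_X ≈ 82.2 kg VSS/d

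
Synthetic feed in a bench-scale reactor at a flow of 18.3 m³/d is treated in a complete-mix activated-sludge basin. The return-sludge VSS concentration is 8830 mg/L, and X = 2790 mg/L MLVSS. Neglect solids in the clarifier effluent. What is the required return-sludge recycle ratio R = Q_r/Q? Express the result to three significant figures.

R = Q_r/Q = X/(X_r − X) = 2790 / (8830 − 2790) = 0.4619.

R ≈ 0.462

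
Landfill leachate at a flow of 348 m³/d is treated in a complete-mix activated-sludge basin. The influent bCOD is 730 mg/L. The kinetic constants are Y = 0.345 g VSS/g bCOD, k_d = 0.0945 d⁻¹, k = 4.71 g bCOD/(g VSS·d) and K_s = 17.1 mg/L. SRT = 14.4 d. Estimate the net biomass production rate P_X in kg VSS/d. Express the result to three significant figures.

P_X ≈ 37.0 kg VSS/d

Effluent substrate depends only on kinetics and SRT: S = K_s(1 + k_d θ_c) / [θ_c(Yk − k_d) − 1] = 17.1 × (1 + 0.0945 × 14.4) / [14.4 × (0.345 × 4.71 − 0.0945) − 1] = 40.37 / 21.04 = 1.919 mg/L.
Y_obs = Y / (1 + k_d θ_c) = 0.345 / (1 + 0.0945 × 14.4) = 0.345 / 2.361 = 0.1461.
Mass of bCOD removed per day: Q(S₀ − S) = 348 × 728.1 g/m³ = 253.4 kg/d.
So the net sludge growth is P_X = 0.1461 × 253.4 = 37.03 kg VSS/d.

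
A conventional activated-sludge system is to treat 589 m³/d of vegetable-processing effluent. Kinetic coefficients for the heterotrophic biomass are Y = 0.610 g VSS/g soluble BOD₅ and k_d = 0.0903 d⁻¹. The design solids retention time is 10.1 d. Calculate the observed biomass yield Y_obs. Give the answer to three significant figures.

Y_obs = Y / (1 + k_d θ_c) = 0.610 / (1 + 0.0903 × 10.1) = 0.610 / 1.912 = 0.3190.

Y_obs ≈ 0.319 g VSS/g soluble BOD₅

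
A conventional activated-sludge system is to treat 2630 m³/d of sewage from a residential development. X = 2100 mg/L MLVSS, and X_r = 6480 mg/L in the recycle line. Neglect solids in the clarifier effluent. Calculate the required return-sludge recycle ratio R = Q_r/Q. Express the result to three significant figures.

Solids balance on the clarifier gives (1+R)X = R·X_r, so R = X/(X_r − X) = 2100 / (6480 − 2100) = 0.4795.

R ≈ 0.479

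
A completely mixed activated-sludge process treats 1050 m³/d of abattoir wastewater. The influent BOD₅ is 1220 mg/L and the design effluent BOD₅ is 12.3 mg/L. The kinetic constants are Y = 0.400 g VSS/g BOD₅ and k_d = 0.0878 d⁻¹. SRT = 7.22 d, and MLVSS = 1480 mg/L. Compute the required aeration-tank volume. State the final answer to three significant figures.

V ≈ 1510 m³

Rearranging the biomass balance for a CMAS with decay, V = Y·Q·ΔS·θ_c / [X·(1+k_d θ_c)] = 0.400 × 1050 × (1220 − 12.3) × 7.22 / [1480 × (1 + 0.0878 × 7.22)] = 3.66×10^6 / 2418 = 1514 m³.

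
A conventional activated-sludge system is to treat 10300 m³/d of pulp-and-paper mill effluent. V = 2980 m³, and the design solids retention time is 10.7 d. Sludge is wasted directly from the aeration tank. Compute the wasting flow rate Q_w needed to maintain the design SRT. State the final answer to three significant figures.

Wasting from the aeration tank: Q_w = V / θ_c = 2980 / 10.7 = 278.5 m³/d.

Q_w ≈ 279 m³/d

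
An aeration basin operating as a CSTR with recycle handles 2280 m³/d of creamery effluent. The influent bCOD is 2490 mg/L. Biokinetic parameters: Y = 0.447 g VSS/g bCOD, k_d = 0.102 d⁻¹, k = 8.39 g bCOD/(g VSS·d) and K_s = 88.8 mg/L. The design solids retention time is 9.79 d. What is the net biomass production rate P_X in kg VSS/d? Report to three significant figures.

From the Monod/SRT balance for a CMAS, S = K_s·(1+k_d θ_c)/[θ_c·(Y k − k_d) − 1] = 88.8 × (1 + 0.102 × 9.79) / [9.79 × (0.447 × 8.39 − 0.102) − 1] = 177.5 / 34.72 = 5.112 mg/L.
The observed yield is Y_obs = Y/(1 + k_d·θ_c) = 0.447 / (1 + 0.102 × 9.79) = 0.447 / 1.999 = 0.2237 g VSS per g bCOD removed.
Mass of bCOD removed per day: Q(S₀ − S) = 2280 × 2485 g/m³ = 5666 kg/d.
P_X = Y_obs · Q(S₀ − S) = 0.2237 × 5666 = 1267 kg VSS/d.

P_X ≈ 1270 kg VSS/d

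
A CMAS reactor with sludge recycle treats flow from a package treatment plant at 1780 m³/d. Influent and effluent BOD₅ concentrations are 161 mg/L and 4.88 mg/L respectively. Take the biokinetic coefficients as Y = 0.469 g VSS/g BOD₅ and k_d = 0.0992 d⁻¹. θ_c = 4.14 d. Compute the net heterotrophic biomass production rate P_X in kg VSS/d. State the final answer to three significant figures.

P_X ≈ 92.4 kg VSS/d

Correct the yield for decay: Y_obs = Y/(1 + k_d θ_c) = 0.469 / (1 + 0.0992 × 4.14) = 0.469 / 1.411 = 0.3325.
Substrate removed = Q·(S₀ − S) = 1780 m³/d × (161 − 4.88) g/m³ = 2.78×10^5 g/d = 277.9 kg/d.
Net biomass production P_X = Y_obs × Q·(S₀ − S) = 0.3325 × 277.9 = 92.39 kg VSS/d.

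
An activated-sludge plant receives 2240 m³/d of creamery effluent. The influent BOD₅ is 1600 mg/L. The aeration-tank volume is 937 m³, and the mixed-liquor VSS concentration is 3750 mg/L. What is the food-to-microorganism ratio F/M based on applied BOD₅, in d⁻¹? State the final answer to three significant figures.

F/M = Q·S₀ / (V·X) = 2240 × 1600 / (937.0 × 3750) = 1.020 g BOD₅·(g VSS·d)⁻¹.

F/M ≈ 1.02 d⁻¹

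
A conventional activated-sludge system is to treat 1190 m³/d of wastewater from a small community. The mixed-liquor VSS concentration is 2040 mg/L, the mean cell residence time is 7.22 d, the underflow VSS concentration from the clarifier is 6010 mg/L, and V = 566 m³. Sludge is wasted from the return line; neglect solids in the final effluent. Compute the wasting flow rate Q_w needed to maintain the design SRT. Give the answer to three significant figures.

Q_w ≈ 26.6 m³/d

θ_c = V·X/(Q_w·X_r) when wasting from the recycle, so Q_w = V·X/(θ_c·X_r) = 566.0 × 2040 / (7.22 × 6010) = 26.61 m³/d.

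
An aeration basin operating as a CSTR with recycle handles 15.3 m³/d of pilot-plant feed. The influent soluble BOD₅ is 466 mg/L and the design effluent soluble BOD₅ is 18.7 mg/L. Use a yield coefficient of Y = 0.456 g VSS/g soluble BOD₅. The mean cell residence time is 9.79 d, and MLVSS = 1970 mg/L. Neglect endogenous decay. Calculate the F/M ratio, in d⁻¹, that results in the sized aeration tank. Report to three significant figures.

F/M ≈ 0.233 d⁻¹

V·X = Y·Q·ΔS·θ_c gives V = 0.456 × 15.3 × (466 − 18.7) × 9.79 / 1970 = 15.51 m³.
F/M = Q·S₀ / (V·X) = 15.3 × 466 / (15.51 × 1970) = 0.2334 g soluble BOD₅·(g VSS·d)⁻¹.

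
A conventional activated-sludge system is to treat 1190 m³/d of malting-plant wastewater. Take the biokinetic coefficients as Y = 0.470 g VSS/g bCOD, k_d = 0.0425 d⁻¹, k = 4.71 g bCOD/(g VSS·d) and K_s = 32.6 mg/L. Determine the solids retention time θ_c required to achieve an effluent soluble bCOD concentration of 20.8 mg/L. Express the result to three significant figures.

θ_c ≈ 1.22 d

Specific growth rate at S = 20.8 mg/L: μ = YkS/(K_s+S) = 0.470·4.71·20.8/(32.6+20.8) = 0.8623 d⁻¹.
θ_c = 1/(μ − k_d) = 1/(0.8623 − 0.0425) = 1/0.8198 = 1.220 d.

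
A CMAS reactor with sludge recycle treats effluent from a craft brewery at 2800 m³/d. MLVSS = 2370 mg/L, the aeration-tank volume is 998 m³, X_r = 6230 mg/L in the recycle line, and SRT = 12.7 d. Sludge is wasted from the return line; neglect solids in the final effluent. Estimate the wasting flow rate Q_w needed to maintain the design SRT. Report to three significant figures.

Q_w ≈ 29.9 m³/d

θ_c = V·X/(Q_w·X_r) when wasting from the recycle, so Q_w = V·X/(θ_c·X_r) = 998.0 × 2370 / (12.7 × 6230) = 29.89 m³/d.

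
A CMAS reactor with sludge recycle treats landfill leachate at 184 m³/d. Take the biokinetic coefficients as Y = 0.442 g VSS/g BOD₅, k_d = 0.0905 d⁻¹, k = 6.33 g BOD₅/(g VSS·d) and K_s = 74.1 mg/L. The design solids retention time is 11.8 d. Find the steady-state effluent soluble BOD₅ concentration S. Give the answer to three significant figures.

From the Monod/SRT balance for a CMAS, S = K_s·(1+k_d θ_c)/[θ_c·(Y k − k_d) − 1] = 74.1 × (1 + 0.0905 × 11.8) / [11.8 × (0.442 × 6.33 − 0.0905) − 1] = 153.2 / 30.95 = 4.951 mg/L.

S ≈ 4.95 mg/L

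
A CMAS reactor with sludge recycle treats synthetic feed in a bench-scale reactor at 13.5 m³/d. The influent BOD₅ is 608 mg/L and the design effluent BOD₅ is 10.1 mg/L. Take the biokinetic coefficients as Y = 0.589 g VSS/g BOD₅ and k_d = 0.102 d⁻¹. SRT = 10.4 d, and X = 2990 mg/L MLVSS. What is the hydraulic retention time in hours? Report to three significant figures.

τ ≈ 14.3 h

From the SRT design equation V = Y Q (S₀−S) θ_c / [X (1 + k_d θ_c)] = 0.589 × 13.5 × (608 − 10.1) × 10.4 / [2990 × (1 + 0.102 × 10.4)] = 4.94×10^4 / 6162 = 8.024 m³.
Hydraulic retention time τ = V/Q = 8.024 / 13.5 = 0.5944 d = 14.27 h.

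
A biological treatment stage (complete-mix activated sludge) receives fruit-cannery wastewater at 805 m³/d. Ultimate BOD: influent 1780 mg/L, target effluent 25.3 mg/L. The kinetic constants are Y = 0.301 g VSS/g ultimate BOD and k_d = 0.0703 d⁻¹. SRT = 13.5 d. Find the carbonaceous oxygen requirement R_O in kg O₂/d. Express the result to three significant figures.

Y_obs = Y / (1 + k_d θ_c) = 0.301 / (1 + 0.0703 × 13.5) = 0.301 / 1.949 = 0.1544.
Substrate removed = Q·(S₀ − S) = 805 m³/d × (1780 − 25.3) g/m³ = 1.41×10^6 g/d = 1413 kg/d.
Biomass synthesised: P_X = Y_obs × 1413 = 218.1 kg VSS/d.
R_O = Q·(S₀ − S) − 1.42·P_X = 1413 − 1.42 × 218.1 = 1103 kg O₂/d.

R_O ≈ 1100 kg O₂/d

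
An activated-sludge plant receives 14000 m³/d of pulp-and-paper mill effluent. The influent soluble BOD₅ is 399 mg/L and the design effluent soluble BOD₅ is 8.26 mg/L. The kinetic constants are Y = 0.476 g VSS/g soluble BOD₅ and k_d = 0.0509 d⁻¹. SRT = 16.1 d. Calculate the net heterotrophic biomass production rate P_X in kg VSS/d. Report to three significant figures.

P_X ≈ 1430 kg VSS/d

Observed yield with endogenous decay: Y_obs = Y / (1 + k_d·θ_c) = 0.476 / (1 + 0.0509 × 16.1) = 0.476 / 1.819 = 0.2616 g VSS/g soluble BOD₅.
Substrate removed = Q·(S₀ − S) = 14000 m³/d × (399 − 8.26) g/m³ = 5.47×10^6 g/d = 5470 kg/d.
P_X = Y_obs · Q(S₀ − S) = 0.2616 × 5470 = 1431 kg VSS/d.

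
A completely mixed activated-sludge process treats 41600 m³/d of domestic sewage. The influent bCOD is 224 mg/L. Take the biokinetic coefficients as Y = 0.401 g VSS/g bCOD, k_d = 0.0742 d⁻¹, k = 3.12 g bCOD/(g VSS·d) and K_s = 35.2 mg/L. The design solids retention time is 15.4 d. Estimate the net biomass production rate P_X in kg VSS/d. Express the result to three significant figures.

Effluent substrate depends only on kinetics and SRT: S = K_s(1 + k_d θ_c) / [θ_c(Yk − k_d) − 1] = 35.2 × (1 + 0.0742 × 15.4) / [15.4 × (0.401 × 3.12 − 0.0742) − 1] = 75.42 / 17.12 = 4.404 mg/L.
The observed yield is Y_obs = Y/(1 + k_d·θ_c) = 0.401 / (1 + 0.0742 × 15.4) = 0.401 / 2.143 = 0.1871 g VSS per g bCOD removed.
Substrate removed = Q·(S₀ − S) = 41600 m³/d × (224 − 4.40) g/m³ = 9.14×10^6 g/d = 9135 kg/d.
So the net sludge growth is P_X = 0.1871 × 9135 = 1710 kg VSS/d.

P_X ≈ 1710 kg VSS/d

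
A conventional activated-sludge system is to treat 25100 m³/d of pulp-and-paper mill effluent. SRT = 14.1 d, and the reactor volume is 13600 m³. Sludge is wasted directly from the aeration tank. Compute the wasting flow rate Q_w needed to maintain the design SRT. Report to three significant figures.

Wasting from the aeration tank: Q_w = V / θ_c = 13600 / 14.1 = 964.5 m³/d.

Q_w ≈ 965 m³/d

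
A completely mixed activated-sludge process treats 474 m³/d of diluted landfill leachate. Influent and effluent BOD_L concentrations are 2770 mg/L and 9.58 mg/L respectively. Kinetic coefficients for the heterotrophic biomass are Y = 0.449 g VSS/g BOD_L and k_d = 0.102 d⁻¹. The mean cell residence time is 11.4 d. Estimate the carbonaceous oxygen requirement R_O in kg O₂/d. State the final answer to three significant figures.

R_O ≈ 923 kg O₂/d

Observed yield with endogenous decay: Y_obs = Y / (1 + k_d·θ_c) = 0.449 / (1 + 0.102 × 11.4) = 0.449 / 2.163 = 0.2076 g VSS/g BOD_L.
Substrate removed = Q·(S₀ − S) = 474 m³/d × (2770 − 9.58) g/m³ = 1.31×10^6 g/d = 1308 kg/d.
Biomass synthesised: P_X = Y_obs × 1308 = 271.6 kg VSS/d.
Carbonaceous O₂ demand = substrate oxidised − cell-mass equivalent = 1308 − 1.42 × 271.6 = 922.7 kg O₂/d.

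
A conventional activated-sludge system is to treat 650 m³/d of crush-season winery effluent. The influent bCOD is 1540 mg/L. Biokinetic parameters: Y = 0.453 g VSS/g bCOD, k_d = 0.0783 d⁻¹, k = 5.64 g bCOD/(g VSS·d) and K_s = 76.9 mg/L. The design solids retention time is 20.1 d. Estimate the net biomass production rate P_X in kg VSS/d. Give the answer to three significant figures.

For a completely mixed reactor with recycle the Lawrence–McCarty relation gives S = K_s·(1 + k_d·θ_c) / [θ_c·(Y·k − k_d) − 1] = 76.9 × (1 + 0.0783 × 20.1) / [20.1 × (0.453 × 5.64 − 0.0783) − 1] = 197.9 / 48.78 = 4.058 mg/L.
Observed yield with endogenous decay: Y_obs = Y / (1 + k_d·θ_c) = 0.453 / (1 + 0.0783 × 20.1) = 0.453 / 2.574 = 0.1760 g VSS/g bCOD.
Q·(S₀ − S) = 650 × (1540 − 4.06) × 10⁻³ = 998.4 kg/d removed.
So the net sludge growth is P_X = 0.1760 × 998.4 = 175.7 kg VSS/d.

P_X ≈ 176 kg VSS/d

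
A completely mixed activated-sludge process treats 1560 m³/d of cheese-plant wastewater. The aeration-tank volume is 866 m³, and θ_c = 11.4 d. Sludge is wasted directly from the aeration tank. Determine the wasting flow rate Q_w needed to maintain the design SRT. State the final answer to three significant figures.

Q_w ≈ 76.0 m³/d

For wasting at MLVSS concentration, Q_w = V/θ_c = 866.0/11.4 = 75.96 m³/d.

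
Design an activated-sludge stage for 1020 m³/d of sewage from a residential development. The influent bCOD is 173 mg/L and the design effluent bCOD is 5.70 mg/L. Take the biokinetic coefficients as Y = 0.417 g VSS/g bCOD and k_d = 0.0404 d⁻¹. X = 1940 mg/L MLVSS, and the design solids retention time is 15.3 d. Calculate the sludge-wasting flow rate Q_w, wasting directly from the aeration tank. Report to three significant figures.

Q_w ≈ 22.7 m³/d

From the SRT design equation V = Y Q (S₀−S) θ_c / [X (1 + k_d θ_c)] = 0.417 × 1020 × (173 − 5.70) × 15.3 / [1940 × (1 + 0.0404 × 15.3)] = 1.09×10^6 / 3139 = 346.8 m³.
For wasting at MLVSS concentration, Q_w = V/θ_c = 346.8/15.3 = 22.67 m³/d.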